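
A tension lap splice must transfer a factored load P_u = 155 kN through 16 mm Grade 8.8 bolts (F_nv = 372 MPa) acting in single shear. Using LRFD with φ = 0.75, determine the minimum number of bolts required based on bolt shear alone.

3 bolts

A_b = π·16²/4 = 201.1 mm².
Per-bolt design strength φR_n = 0.75 × 372 × 201.1 × 1 / 1000 = 56.1 kN.
n ≥ 155 / 56.1 = 2.763 → use 3 bolts.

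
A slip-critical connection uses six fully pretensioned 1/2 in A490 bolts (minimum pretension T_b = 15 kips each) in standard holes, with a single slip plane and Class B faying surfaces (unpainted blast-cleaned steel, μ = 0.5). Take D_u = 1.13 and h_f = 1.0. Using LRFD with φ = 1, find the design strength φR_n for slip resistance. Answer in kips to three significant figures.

R_n = μ · D_u · h_f · T_b · n_s · n_b = 0.5 × 1.13 × 1.0 × 15 × 1 × 6 = 50.85 kips.
Design strength φR_n = 1 × 50.85 = 50.8 kips.

50.8 kips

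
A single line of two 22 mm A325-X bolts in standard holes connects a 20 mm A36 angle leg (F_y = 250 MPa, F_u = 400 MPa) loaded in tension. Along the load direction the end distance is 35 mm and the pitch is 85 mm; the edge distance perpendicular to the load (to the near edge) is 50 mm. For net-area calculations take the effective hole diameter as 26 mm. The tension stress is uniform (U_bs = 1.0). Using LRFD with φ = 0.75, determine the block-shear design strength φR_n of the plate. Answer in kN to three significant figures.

492 kN

Shear plane L_v = 35 + 1·85 = 120 mm; A_gv = 120 × 20 = 2400 mm².
A_nv = (120 − 1.5·26) × 20 = 1620 mm².
A_nt = (50 − 0.5·26) × 20 = 740 mm².
0.6 F_u A_nv = 388.8 kN; 0.6 F_y A_gv = 360 kN → shear yielding governs the shear term.
R_n = 360 + 1.0 × 400 × 740 / 1000 = 656 kN.
Design strength φR_n = 0.75 × 656 = 492 kN.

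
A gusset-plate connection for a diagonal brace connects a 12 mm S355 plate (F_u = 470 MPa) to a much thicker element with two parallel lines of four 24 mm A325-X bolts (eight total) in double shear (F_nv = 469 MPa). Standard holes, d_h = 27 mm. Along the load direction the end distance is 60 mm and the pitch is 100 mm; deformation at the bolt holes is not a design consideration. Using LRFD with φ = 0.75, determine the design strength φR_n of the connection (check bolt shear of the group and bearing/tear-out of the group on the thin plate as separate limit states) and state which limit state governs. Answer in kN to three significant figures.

2420 kN (bearing governs)

Bolt shear: A_b = π·24²/4 = 452.4 mm²; R_n = 469 × 452.4 × 8 × 2 / 1000 = 3395 kN → 0.75 × 3395 = 2550 kN.
Bearing (1.5 l_c t F_u ≤ 3.0 d t F_u): upper limit = 3.0·24·12·470 / 1000 = 406.1 kN.
  Edge l_c = 60 − 27/2 = 46.5 → r_n = 393.4 kN; interior l_c = 100 − 27 = 73 → r_n = 406.1 kN.
  R_n,bearing = 2·393.4 + 6·406.1 = 3223 kN → 0.75 × 3223 = 2420 kN.
Bearing governs: 2420 kN.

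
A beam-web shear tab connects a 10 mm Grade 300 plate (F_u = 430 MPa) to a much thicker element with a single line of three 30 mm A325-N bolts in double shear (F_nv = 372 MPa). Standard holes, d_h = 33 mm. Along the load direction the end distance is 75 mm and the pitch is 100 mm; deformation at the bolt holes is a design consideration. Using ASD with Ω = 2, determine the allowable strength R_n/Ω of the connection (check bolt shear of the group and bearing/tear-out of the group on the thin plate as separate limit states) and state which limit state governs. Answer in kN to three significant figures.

461 kN (bearing governs)

Bolt shear: A_b = π·30²/4 = 706.9 mm²; R_n = 372 × 706.9 × 3 × 2 / 1000 = 1578 kN → 1578 / 2 = 789 kN.
Bearing (1.2 l_c t F_u ≤ 2.4 d t F_u): upper limit = 2.4·30·10·430 / 1000 = 309.6 kN.
  Edge l_c = 75 − 33/2 = 58.5 → r_n = 301.9 kN; interior l_c = 100 − 33 = 67 → r_n = 309.6 kN.
  R_n,bearing = 1·301.9 + 2·309.6 = 921.1 kN → 921.1 / 2 = 461 kN.
Bearing governs: 461 kN.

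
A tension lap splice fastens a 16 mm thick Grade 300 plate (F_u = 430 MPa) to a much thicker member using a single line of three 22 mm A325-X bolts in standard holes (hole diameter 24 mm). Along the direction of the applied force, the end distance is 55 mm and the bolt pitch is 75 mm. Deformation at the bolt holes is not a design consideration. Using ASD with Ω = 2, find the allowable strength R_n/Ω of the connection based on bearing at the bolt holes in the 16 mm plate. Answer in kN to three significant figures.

Per bolt r_n = 1.5 l_c t F_u ≤ 3.0 d t F_u; upper limit = 3.0 × 22 × 16 × 430 / 1000 = 454.1 kN.
Edge bolt: l_c = 55 − 24/2 = 43 mm → 1.5 × 43 × 16 × 430 / 1000 = 443.8 → r_n = 443.8 kN.
Interior bolts: l_c = 75 − 24 = 51 mm → 1.5 × 51 × 16 × 430 / 1000 = 526.3 → r_n = 454.1 kN.
R_n = 1 × 443.8 + 2 × 454.1 = 1352 kN.
Allowable strength R_n/Ω = 1352 / 2 = 676 kN.

676 kN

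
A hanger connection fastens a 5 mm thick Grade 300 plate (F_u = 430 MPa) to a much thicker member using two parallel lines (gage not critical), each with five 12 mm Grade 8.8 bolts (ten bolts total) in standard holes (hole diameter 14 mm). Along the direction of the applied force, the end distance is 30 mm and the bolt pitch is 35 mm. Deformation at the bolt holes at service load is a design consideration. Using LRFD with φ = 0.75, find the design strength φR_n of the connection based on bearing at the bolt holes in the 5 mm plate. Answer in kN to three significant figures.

Per bolt r_n = 1.2 l_c t F_u ≤ 2.4 d t F_u; upper limit = 2.4 × 12 × 5 × 430 / 1000 = 61.92 kN.
Edge bolt: l_c = 30 − 14/2 = 23 mm → 1.2 × 23 × 5 × 430 / 1000 = 59.34 → r_n = 59.34 kN.
Interior bolts: l_c = 35 − 14 = 21 mm → 1.2 × 21 × 5 × 430 / 1000 = 54.18 → r_n = 54.18 kN.
R_n = 2 × 59.34 + 8 × 54.18 = 552.1 kN.
Design strength φR_n = 0.75 × 552.1 = 414 kN.

414 kN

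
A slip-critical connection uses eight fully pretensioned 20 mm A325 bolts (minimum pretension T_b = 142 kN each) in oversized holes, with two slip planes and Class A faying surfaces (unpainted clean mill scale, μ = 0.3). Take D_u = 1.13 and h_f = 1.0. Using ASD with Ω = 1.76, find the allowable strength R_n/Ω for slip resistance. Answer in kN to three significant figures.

438 kN

R_n = μ · D_u · h_f · T_b · n_s · n_b = 0.3 × 1.13 × 1.0 × 142 × 2 × 8 = 770.2 kN.
Allowable strength R_n/Ω = 770.2 / 1.76 = 438 kN.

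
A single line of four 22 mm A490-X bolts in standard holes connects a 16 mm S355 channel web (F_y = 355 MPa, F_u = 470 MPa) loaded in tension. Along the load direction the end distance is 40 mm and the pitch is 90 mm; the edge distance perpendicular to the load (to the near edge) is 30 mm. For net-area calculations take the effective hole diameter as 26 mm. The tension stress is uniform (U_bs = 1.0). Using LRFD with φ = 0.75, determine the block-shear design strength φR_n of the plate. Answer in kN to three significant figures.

837 kN

Shear plane L_v = 40 + 3·90 = 310 mm; A_gv = 310 × 16 = 4960 mm².
A_nv = (310 − 3.5·26) × 16 = 3504 mm².
A_nt = (30 − 0.5·26) × 16 = 272 mm².
0.6 F_u A_nv = 988.1 kN; 0.6 F_y A_gv = 1056 kN → shear rupture governs the shear term.
R_n = 988.1 + 1.0 × 470 × 272 / 1000 = 1116 kN.
Design strength φR_n = 0.75 × 1116 = 837 kN.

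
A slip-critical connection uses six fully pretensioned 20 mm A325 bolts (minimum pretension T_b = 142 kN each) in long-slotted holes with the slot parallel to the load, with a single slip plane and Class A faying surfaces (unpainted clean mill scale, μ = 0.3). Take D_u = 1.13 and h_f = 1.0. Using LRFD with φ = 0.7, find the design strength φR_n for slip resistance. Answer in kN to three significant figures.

202 kN

R_n = μ · D_u · h_f · T_b · n_s · n_b = 0.3 × 1.13 × 1.0 × 142 × 1 × 6 = 288.8 kN.
Design strength φR_n = 0.7 × 288.8 = 202 kN.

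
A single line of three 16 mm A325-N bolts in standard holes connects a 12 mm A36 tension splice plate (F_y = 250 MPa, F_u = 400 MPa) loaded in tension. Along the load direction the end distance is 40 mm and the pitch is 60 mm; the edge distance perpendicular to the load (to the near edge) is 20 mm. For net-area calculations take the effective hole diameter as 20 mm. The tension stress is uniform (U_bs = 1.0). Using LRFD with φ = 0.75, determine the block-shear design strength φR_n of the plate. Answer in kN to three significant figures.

Shear plane L_v = 40 + 2·60 = 160 mm; A_gv = 160 × 12 = 1920 mm².
A_nv = (160 − 2.5·20) × 12 = 1320 mm².
A_nt = (20 − 0.5·20) × 12 = 120 mm².
0.6 F_u A_nv = 316.8 kN; 0.6 F_y A_gv = 288 kN → shear yielding governs the shear term.
R_n = 288 + 1.0 × 400 × 120 / 1000 = 336 kN.
Design strength φR_n = 0.75 × 336 = 252 kN.

252 kN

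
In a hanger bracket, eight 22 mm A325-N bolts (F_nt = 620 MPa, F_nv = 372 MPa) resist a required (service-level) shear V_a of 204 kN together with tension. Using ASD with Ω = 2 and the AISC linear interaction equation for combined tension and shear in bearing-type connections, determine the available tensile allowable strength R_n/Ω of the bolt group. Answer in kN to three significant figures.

A_b = π·22²/4 = 380.1 mm²; f_rv = 204 × 1000 / (8 × 380.1) = 67.08 MPa.
F'_nt = 1.3 F_nt − (Ω F_nt / F_nv) f_rv = 1.3·620 − (2·620/372)·67.08 = 582.4 MPa, capped at F_nt → F'_nt = 582.4 MPa.
R_n = F'_nt · A_b · n = 582.4 × 380.1 × 8 / 1000 = 1771 kN.
Allowable strength R_n/Ω = 1771 / 2 = 886 kN.

886 kN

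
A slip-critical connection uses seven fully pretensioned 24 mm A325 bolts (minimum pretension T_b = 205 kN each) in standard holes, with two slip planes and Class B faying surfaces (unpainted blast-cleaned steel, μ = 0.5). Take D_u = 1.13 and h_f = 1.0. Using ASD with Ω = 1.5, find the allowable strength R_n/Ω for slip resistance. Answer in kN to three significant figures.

R_n = μ · D_u · h_f · T_b · n_s · n_b = 0.5 × 1.13 × 1.0 × 205 × 2 × 7 = 1622 kN.
Allowable strength R_n/Ω = 1622 / 1.5 = 1080 kN.

1080 kN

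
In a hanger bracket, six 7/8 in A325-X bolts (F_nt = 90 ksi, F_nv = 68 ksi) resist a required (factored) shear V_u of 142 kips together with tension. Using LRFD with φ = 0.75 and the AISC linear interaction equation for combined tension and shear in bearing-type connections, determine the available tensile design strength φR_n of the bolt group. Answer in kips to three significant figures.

129 kips

A_b = π·0.875²/4 = 0.6013 in²; f_rv = 142 / (6 × 0.6013) = 39.36 ksi.
F'_nt = 1.3 F_nt − (F_nt / φF_nv) f_rv = 1.3·90 − (90/(0.75·68))·39.36 = 47.55 ksi, capped at F_nt → F'_nt = 47.55 ksi.
R_n = F'_nt · A_b · n = 47.55 × 0.6013 × 6 = 171.5 kips.
Design strength φR_n = 0.75 × 171.5 = 129 kips.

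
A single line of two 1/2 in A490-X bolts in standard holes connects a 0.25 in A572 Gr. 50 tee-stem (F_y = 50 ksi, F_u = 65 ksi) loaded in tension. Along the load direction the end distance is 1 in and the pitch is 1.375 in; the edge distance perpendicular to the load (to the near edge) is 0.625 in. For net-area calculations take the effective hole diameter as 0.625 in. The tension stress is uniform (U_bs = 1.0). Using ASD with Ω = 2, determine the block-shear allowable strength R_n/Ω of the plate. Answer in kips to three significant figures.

9.55 kips

Shear plane L_v = 1 + 1·1.375 = 2.375 in; A_gv = 2.375 × 0.25 = 0.5938 in².
A_nv = (2.375 − 1.5·0.625) × 0.25 = 0.3594 in².
A_nt = (0.625 − 0.5·0.625) × 0.25 = 0.07812 in².
0.6 F_u A_nv = 14.02 kips; 0.6 F_y A_gv = 17.81 kips → shear rupture governs the shear term.
R_n = 14.02 + 1.0 × 65 × 0.07812 = 19.09 kips.
Allowable strength R_n/Ω = 19.09 / 2 = 9.55 kips.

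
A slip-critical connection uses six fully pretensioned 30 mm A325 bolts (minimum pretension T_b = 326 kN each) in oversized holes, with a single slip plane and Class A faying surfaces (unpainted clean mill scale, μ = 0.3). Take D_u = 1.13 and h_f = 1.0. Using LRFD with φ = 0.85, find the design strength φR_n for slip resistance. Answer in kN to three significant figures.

564 kN

R_n = μ · D_u · h_f · T_b · n_s · n_b = 0.3 × 1.13 × 1.0 × 326 × 1 × 6 = 663.1 kN.
Design strength φR_n = 0.85 × 663.1 = 564 kN.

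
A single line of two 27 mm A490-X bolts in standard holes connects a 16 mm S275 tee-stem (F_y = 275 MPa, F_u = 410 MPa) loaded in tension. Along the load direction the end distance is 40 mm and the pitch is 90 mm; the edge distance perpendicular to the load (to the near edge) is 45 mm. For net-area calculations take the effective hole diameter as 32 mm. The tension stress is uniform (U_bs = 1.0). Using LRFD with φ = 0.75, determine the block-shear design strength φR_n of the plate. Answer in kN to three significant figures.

Shear plane L_v = 40 + 1·90 = 130 mm; A_gv = 130 × 16 = 2080 mm².
A_nv = (130 − 1.5·32) × 16 = 1312 mm².
A_nt = (45 − 0.5·32) × 16 = 464 mm².
0.6 F_u A_nv = 322.8 kN; 0.6 F_y A_gv = 343.2 kN → shear rupture governs the shear term.
R_n = 322.8 + 1.0 × 410 × 464 / 1000 = 513 kN.
Design strength φR_n = 0.75 × 513 = 385 kN.

385 kN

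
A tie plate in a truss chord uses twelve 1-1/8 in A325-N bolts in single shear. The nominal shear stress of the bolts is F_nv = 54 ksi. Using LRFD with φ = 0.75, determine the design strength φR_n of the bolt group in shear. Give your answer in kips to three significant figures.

A_b = π × 1.125² / 4 = 0.994 in².
R_n = F_nv · A_b · n · n_s = 54 × 0.994 × 12 × 1 = 644.1 kips.
Design strength φR_n = 0.75 × 644.1 = 483 kips.

483 kips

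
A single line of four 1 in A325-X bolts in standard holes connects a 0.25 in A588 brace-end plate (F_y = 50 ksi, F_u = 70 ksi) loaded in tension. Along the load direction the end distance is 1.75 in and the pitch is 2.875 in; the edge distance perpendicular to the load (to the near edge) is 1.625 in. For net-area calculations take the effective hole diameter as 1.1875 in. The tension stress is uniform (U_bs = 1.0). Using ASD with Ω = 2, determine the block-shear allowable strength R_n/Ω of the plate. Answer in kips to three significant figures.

41.7 kips

Shear plane L_v = 1.75 + 3·2.875 = 10.38 in; A_gv = 10.38 × 0.25 = 2.594 in².
A_nv = (10.38 − 3.5·1.1875) × 0.25 = 1.555 in².
A_nt = (1.625 − 0.5·1.1875) × 0.25 = 0.2578 in².
0.6 F_u A_nv = 65.3 kips; 0.6 F_y A_gv = 77.81 kips → shear rupture governs the shear term.
R_n = 65.3 + 1.0 × 70 × 0.2578 = 83.34 kips.
Allowable strength R_n/Ω = 83.34 / 2 = 41.7 kips.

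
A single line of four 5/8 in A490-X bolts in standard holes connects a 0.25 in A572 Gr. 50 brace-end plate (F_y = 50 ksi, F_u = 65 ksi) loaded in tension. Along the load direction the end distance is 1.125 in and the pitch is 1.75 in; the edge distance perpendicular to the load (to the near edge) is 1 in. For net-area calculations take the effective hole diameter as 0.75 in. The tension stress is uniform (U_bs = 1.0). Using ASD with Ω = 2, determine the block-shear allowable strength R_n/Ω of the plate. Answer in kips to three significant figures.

Shear plane L_v = 1.125 + 3·1.75 = 6.375 in; A_gv = 6.375 × 0.25 = 1.594 in².
A_nv = (6.375 − 3.5·0.75) × 0.25 = 0.9375 in².
A_nt = (1 − 0.5·0.75) × 0.25 = 0.1562 in².
0.6 F_u A_nv = 36.56 kips; 0.6 F_y A_gv = 47.81 kips → shear rupture governs the shear term.
R_n = 36.56 + 1.0 × 65 × 0.1562 = 46.72 kips.
Allowable strength R_n/Ω = 46.72 / 2 = 23.4 kips.

23.4 kips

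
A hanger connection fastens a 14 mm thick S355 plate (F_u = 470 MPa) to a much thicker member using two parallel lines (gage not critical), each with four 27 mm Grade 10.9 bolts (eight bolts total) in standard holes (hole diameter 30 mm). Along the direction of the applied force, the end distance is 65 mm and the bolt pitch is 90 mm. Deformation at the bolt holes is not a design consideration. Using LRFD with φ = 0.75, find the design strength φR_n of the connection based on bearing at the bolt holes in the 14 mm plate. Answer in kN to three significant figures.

Per bolt r_n = 1.5 l_c t F_u ≤ 3.0 d t F_u; upper limit = 3.0 × 27 × 14 × 470 / 1000 = 533 kN.
Edge bolt: l_c = 65 − 30/2 = 50 mm → 1.5 × 50 × 14 × 470 / 1000 = 493.5 → r_n = 493.5 kN.
Interior bolts: l_c = 90 − 30 = 60 mm → 1.5 × 60 × 14 × 470 / 1000 = 592.2 → r_n = 533 kN.
R_n = 2 × 493.5 + 6 × 533 = 4185 kN.
Design strength φR_n = 0.75 × 4185 = 3140 kN.

3140 kN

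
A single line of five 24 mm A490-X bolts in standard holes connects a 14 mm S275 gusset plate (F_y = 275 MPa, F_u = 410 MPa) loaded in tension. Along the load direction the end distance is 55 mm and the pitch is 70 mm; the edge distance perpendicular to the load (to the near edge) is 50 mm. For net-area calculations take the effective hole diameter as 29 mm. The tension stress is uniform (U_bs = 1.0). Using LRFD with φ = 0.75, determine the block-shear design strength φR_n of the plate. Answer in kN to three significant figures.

681 kN

Shear plane L_v = 55 + 4·70 = 335 mm; A_gv = 335 × 14 = 4690 mm².
A_nv = (335 − 4.5·29) × 14 = 2863 mm².
A_nt = (50 − 0.5·29) × 14 = 497 mm².
0.6 F_u A_nv = 704.3 kN; 0.6 F_y A_gv = 773.9 kN → shear rupture governs the shear term.
R_n = 704.3 + 1.0 × 410 × 497 / 1000 = 908.1 kN.
Design strength φR_n = 0.75 × 908.1 = 681 kN.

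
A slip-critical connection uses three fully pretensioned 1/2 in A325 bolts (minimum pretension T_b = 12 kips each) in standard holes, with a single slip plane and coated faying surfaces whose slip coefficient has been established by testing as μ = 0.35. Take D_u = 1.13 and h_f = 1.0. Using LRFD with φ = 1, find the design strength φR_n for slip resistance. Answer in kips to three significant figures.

R_n = μ · D_u · h_f · T_b · n_s · n_b = 0.35 × 1.13 × 1.0 × 12 × 1 × 3 = 14.24 kips.
Design strength φR_n = 1 × 14.24 = 14.2 kips.

14.2 kips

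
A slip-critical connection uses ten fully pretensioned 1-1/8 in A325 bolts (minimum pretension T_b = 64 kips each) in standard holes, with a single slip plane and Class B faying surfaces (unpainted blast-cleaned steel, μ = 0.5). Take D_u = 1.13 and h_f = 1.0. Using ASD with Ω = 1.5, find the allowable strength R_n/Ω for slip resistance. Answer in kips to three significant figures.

241 kips

R_n = μ · D_u · h_f · T_b · n_s · n_b = 0.5 × 1.13 × 1.0 × 64 × 1 × 10 = 361.6 kips.
Allowable strength R_n/Ω = 361.6 / 1.5 = 241 kips.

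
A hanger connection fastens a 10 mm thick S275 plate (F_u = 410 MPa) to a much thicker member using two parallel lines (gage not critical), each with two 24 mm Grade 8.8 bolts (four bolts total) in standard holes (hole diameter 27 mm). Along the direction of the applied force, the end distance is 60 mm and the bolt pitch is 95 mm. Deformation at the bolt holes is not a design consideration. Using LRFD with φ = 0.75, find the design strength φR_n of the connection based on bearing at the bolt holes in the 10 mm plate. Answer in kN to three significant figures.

Per bolt r_n = 1.5 l_c t F_u ≤ 3.0 d t F_u; upper limit = 3.0 × 24 × 10 × 410 / 1000 = 295.2 kN.
Edge bolt: l_c = 60 − 27/2 = 46.5 mm → 1.5 × 46.5 × 10 × 410 / 1000 = 286 → r_n = 286 kN.
Interior bolts: l_c = 95 − 27 = 68 mm → 1.5 × 68 × 10 × 410 / 1000 = 418.2 → r_n = 295.2 kN.
R_n = 2 × 286 + 2 × 295.2 = 1162 kN.
Design strength φR_n = 0.75 × 1162 = 872 kN.

872 kN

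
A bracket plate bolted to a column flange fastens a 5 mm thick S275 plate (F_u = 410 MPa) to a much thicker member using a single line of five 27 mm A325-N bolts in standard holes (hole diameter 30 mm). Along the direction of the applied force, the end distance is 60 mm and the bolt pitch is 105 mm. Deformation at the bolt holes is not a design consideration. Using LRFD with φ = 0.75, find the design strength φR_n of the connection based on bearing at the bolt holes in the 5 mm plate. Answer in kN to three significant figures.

602 kN

Per bolt r_n = 1.5 l_c t F_u ≤ 3.0 d t F_u; upper limit = 3.0 × 27 × 5 × 410 / 1000 = 166.1 kN.
Edge bolt: l_c = 60 − 30/2 = 45 mm → 1.5 × 45 × 5 × 410 / 1000 = 138.4 → r_n = 138.4 kN.
Interior bolts: l_c = 105 − 30 = 75 mm → 1.5 × 75 × 5 × 410 / 1000 = 230.6 → r_n = 166.1 kN.
R_n = 1 × 138.4 + 4 × 166.1 = 802.6 kN.
Design strength φR_n = 0.75 × 802.6 = 602 kN.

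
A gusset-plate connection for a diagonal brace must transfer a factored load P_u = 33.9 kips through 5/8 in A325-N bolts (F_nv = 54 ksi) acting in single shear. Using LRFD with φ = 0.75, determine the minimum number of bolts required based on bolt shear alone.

A_b = π·0.625²/4 = 0.3068 in².
Per-bolt design strength φR_n = 0.75 × 54 × 0.3068 × 1 = 12.43 kips.
n ≥ 33.9 / 12.43 = 2.728 → use 3 bolts.

3 bolts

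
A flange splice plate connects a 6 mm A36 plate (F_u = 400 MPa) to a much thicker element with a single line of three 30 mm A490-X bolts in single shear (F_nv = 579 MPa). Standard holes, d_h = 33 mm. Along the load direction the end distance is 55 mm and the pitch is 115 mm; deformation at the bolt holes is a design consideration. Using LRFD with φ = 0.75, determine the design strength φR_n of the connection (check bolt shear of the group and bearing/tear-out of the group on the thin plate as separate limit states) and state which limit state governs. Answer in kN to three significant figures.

Bolt shear: A_b = π·30²/4 = 706.9 mm²; R_n = 579 × 706.9 × 3 × 1 / 1000 = 1228 kN → 0.75 × 1228 = 921 kN.
Bearing (1.2 l_c t F_u ≤ 2.4 d t F_u): upper limit = 2.4·30·6·400 / 1000 = 172.8 kN.
  Edge l_c = 55 − 33/2 = 38.5 → r_n = 110.9 kN; interior l_c = 115 − 33 = 82 → r_n = 172.8 kN.
  R_n,bearing = 1·110.9 + 2·172.8 = 456.5 kN → 0.75 × 456.5 = 342 kN.
Bearing governs: 342 kN.

342 kN (bearing governs)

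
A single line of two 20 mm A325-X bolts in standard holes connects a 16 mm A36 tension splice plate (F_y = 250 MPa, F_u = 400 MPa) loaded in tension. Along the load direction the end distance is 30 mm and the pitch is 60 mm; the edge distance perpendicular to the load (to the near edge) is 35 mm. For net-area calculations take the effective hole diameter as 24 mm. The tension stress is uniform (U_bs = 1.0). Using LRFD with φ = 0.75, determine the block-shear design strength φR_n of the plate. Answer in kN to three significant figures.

266 kN

Shear plane L_v = 30 + 1·60 = 90 mm; A_gv = 90 × 16 = 1440 mm².
A_nv = (90 − 1.5·24) × 16 = 864 mm².
A_nt = (35 − 0.5·24) × 16 = 368 mm².
0.6 F_u A_nv = 207.4 kN; 0.6 F_y A_gv = 216 kN → shear rupture governs the shear term.
R_n = 207.4 + 1.0 × 400 × 368 / 1000 = 354.6 kN.
Design strength φR_n = 0.75 × 354.6 = 266 kN.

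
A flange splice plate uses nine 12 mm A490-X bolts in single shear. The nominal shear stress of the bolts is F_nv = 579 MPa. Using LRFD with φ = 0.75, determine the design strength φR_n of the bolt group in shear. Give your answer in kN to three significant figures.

442 kN

A_b = π × 12² / 4 = 113.1 mm².
R_n = F_nv · A_b · n · n_s = 579 × 113.1 × 9 × 1 / 1000 = 589.4 kN.
Design strength φR_n = 0.75 × 589.4 = 442 kN.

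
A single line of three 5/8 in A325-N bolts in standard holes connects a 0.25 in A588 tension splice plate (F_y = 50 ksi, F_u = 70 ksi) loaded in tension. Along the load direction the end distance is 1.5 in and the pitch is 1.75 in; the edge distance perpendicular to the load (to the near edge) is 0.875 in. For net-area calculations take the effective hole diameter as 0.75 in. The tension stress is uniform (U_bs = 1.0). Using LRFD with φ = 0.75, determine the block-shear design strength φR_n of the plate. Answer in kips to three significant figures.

31.2 kips

Shear plane L_v = 1.5 + 2·1.75 = 5 in; A_gv = 5 × 0.25 = 1.25 in².
A_nv = (5 − 2.5·0.75) × 0.25 = 0.7812 in².
A_nt = (0.875 − 0.5·0.75) × 0.25 = 0.125 in².
0.6 F_u A_nv = 32.81 kips; 0.6 F_y A_gv = 37.5 kips → shear rupture governs the shear term.
R_n = 32.81 + 1.0 × 70 × 0.125 = 41.56 kips.
Design strength φR_n = 0.75 × 41.56 = 31.2 kips.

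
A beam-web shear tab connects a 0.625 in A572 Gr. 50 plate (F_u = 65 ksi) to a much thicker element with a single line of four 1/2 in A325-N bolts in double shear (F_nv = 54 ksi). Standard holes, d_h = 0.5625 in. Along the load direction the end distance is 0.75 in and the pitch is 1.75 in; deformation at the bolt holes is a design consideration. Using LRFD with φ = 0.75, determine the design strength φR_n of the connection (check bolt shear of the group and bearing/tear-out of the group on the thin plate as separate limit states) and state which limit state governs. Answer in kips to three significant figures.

Bolt shear: A_b = π·0.5²/4 = 0.1963 in²; R_n = 54 × 0.1963 × 4 × 2 = 84.82 kips → 0.75 × 84.82 = 63.6 kips.
Bearing (1.2 l_c t F_u ≤ 2.4 d t F_u): upper limit = 2.4·0.5·0.625·65 = 48.75 kips.
  Edge l_c = 0.75 − 0.5625/2 = 0.4688 → r_n = 22.85 kips; interior l_c = 1.75 − 0.5625 = 1.188 → r_n = 48.75 kips.
  R_n,bearing = 1·22.85 + 3·48.75 = 169.1 kips → 0.75 × 169.1 = 127 kips.
Bolt shear governs: 63.6 kips.

63.6 kips (bolt shear governs)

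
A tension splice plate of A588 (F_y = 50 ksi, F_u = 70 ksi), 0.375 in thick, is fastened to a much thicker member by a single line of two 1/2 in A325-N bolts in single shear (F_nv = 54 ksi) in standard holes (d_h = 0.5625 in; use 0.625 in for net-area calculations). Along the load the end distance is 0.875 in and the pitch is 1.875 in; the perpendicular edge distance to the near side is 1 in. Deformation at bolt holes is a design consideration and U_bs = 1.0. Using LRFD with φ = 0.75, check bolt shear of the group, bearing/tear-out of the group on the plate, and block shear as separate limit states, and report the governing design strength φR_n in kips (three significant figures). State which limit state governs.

Bolt shear: A_b = π·0.5²/4 = 0.1963 in²; R_n = 54 × 0.1963 × 2 × 1 = 21.21 kips → 0.75 × 21.21 = 15.9 kips.
Bearing: edge l_c = 0.5938, r_n = 18.7 kips; interior l_c = 1.312, r_n = 31.5 kips; R_n = 18.7 + 1·31.5 = 50.2 kips → 37.7 kips.
Block shear: A_gv = 1.031, A_nv = 0.6797, A_nt = 0.2578 in²; R_n = min(0.6F_uA_nv, 0.6F_yA_gv) + U_bs·F_u·A_nt = 46.59 kips → 34.9 kips.
Bolt shear governs: 15.9 kips.

15.9 kips (bolt shear governs)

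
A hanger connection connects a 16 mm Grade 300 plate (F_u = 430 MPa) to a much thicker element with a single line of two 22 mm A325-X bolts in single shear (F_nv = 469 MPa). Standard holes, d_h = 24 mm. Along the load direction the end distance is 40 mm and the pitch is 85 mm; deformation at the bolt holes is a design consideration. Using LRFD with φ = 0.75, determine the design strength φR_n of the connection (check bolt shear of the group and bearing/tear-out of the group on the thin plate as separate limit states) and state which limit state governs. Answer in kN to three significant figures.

Bolt shear: A_b = π·22²/4 = 380.1 mm²; R_n = 469 × 380.1 × 2 × 1 / 1000 = 356.6 kN → 0.75 × 356.6 = 267 kN.
Bearing (1.2 l_c t F_u ≤ 2.4 d t F_u): upper limit = 2.4·22·16·430 / 1000 = 363.3 kN.
  Edge l_c = 40 − 24/2 = 28 → r_n = 231.2 kN; interior l_c = 85 − 24 = 61 → r_n = 363.3 kN.
  R_n,bearing = 1·231.2 + 1·363.3 = 594.4 kN → 0.75 × 594.4 = 446 kN.
Bolt shear governs: 267 kN.

267 kN (bolt shear governs)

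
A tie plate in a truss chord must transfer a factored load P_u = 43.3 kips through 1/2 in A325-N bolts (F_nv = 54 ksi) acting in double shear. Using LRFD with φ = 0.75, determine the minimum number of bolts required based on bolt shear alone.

3 bolts

A_b = π·0.5²/4 = 0.1963 in².
Per-bolt design strength φR_n = 0.75 × 54 × 0.1963 × 2 = 15.9 kips.
n ≥ 43.3 / 15.9 = 2.723 → use 3 bolts.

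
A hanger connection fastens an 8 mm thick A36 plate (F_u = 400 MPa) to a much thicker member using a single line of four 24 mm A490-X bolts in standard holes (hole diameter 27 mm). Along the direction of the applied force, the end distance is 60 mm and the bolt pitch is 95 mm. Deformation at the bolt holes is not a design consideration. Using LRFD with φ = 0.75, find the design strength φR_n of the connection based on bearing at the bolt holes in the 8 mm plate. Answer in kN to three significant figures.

Per bolt r_n = 1.5 l_c t F_u ≤ 3.0 d t F_u; upper limit = 3.0 × 24 × 8 × 400 / 1000 = 230.4 kN.
Edge bolt: l_c = 60 − 27/2 = 46.5 mm → 1.5 × 46.5 × 8 × 400 / 1000 = 223.2 → r_n = 223.2 kN.
Interior bolts: l_c = 95 − 27 = 68 mm → 1.5 × 68 × 8 × 400 / 1000 = 326.4 → r_n = 230.4 kN.
R_n = 1 × 223.2 + 3 × 230.4 = 914.4 kN.
Design strength φR_n = 0.75 × 914.4 = 686 kN.

686 kN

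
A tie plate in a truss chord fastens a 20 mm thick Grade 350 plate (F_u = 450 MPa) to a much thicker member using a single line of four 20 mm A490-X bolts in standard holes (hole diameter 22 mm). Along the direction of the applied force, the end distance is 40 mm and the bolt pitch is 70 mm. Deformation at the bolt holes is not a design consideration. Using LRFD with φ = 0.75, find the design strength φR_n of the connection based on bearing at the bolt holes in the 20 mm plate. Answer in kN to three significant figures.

Per bolt r_n = 1.5 l_c t F_u ≤ 3.0 d t F_u; upper limit = 3.0 × 20 × 20 × 450 / 1000 = 540 kN.
Edge bolt: l_c = 40 − 22/2 = 29 mm → 1.5 × 29 × 20 × 450 / 1000 = 391.5 → r_n = 391.5 kN.
Interior bolts: l_c = 70 − 22 = 48 mm → 1.5 × 48 × 20 × 450 / 1000 = 648 → r_n = 540 kN.
R_n = 1 × 391.5 + 3 × 540 = 2012 kN.
Design strength φR_n = 0.75 × 2012 = 1510 kN.

1510 kN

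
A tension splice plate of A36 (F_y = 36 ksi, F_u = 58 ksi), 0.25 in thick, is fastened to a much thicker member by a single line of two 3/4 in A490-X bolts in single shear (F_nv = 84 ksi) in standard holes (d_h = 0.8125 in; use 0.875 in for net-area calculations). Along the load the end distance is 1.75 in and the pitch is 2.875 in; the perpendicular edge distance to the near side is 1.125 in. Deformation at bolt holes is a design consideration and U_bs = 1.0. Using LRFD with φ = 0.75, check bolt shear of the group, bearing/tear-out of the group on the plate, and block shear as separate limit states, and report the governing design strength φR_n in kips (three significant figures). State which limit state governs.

Bolt shear: A_b = π·0.75²/4 = 0.4418 in²; R_n = 84 × 0.4418 × 2 × 1 = 74.22 kips → 0.75 × 74.22 = 55.7 kips.
Bearing: edge l_c = 1.344, r_n = 23.38 kips; interior l_c = 2.062, r_n = 26.1 kips; R_n = 23.38 + 1·26.1 = 49.48 kips → 37.1 kips.
Block shear: A_gv = 1.156, A_nv = 0.8281, A_nt = 0.1719 in²; R_n = min(0.6F_uA_nv, 0.6F_yA_gv) + U_bs·F_u·A_nt = 34.94 kips → 26.2 kips.
Block shear governs: 26.2 kips.

26.2 kips (block shear governs)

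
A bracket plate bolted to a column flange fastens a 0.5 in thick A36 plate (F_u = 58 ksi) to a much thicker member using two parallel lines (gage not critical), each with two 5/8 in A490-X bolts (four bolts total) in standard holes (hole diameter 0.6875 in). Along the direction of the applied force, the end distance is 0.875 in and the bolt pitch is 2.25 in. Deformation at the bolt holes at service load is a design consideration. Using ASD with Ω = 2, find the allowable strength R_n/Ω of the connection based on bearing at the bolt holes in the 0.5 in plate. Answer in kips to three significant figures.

Per bolt r_n = 1.2 l_c t F_u ≤ 2.4 d t F_u; upper limit = 2.4 × 0.625 × 0.5 × 58 = 43.5 kips.
Edge bolt: l_c = 0.875 − 0.6875/2 = 0.5312 in → 1.2 × 0.5312 × 0.5 × 58 = 18.49 → r_n = 18.49 kips.
Interior bolts: l_c = 2.25 − 0.6875 = 1.562 in → 1.2 × 1.562 × 0.5 × 58 = 54.38 → r_n = 43.5 kips.
R_n = 2 × 18.49 + 2 × 43.5 = 124 kips.
Allowable strength R_n/Ω = 124 / 2 = 62 kips.

62 kips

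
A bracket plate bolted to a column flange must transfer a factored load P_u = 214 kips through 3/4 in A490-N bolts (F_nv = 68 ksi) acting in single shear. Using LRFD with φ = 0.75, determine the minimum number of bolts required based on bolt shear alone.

A_b = π·0.75²/4 = 0.4418 in².
Per-bolt design strength φR_n = 0.75 × 68 × 0.4418 × 1 = 22.53 kips.
n ≥ 214 / 22.53 = 9.498 → use 10 bolts.

10 bolts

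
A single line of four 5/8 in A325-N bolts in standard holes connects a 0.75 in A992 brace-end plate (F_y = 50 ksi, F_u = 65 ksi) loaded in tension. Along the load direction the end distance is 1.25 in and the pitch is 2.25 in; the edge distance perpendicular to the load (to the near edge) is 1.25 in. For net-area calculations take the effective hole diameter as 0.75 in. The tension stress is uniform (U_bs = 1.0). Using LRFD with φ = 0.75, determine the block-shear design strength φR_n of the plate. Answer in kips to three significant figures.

150 kips

Shear plane L_v = 1.25 + 3·2.25 = 8 in; A_gv = 8 × 0.75 = 6 in².
A_nv = (8 − 3.5·0.75) × 0.75 = 4.031 in².
A_nt = (1.25 − 0.5·0.75) × 0.75 = 0.6562 in².
0.6 F_u A_nv = 157.2 kips; 0.6 F_y A_gv = 180 kips → shear rupture governs the shear term.
R_n = 157.2 + 1.0 × 65 × 0.6562 = 199.9 kips.
Design strength φR_n = 0.75 × 199.9 = 150 kips.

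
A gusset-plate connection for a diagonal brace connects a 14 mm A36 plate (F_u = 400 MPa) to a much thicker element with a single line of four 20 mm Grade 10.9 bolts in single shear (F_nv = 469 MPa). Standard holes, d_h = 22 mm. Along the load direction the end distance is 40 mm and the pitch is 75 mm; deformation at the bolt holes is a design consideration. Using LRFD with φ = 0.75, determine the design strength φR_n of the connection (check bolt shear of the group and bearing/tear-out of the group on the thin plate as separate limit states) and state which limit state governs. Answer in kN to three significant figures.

Bolt shear: A_b = π·20²/4 = 314.2 mm²; R_n = 469 × 314.2 × 4 × 1 / 1000 = 589.4 kN → 0.75 × 589.4 = 442 kN.
Bearing (1.2 l_c t F_u ≤ 2.4 d t F_u): upper limit = 2.4·20·14·400 / 1000 = 268.8 kN.
  Edge l_c = 40 − 22/2 = 29 → r_n = 194.9 kN; interior l_c = 75 − 22 = 53 → r_n = 268.8 kN.
  R_n,bearing = 1·194.9 + 3·268.8 = 1001 kN → 0.75 × 1001 = 751 kN.
Bolt shear governs: 442 kN.

442 kN (bolt shear governs)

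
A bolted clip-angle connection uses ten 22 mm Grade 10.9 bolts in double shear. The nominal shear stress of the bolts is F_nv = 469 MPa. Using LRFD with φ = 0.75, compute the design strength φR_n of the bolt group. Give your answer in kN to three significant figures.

2670 kN

A_b = π × 22² / 4 = 380.1 mm².
R_n = F_nv · A_b · n · n_s = 469 × 380.1 × 10 × 2 / 1000 = 3566 kN.
Design strength φR_n = 0.75 × 3566 = 2670 kN.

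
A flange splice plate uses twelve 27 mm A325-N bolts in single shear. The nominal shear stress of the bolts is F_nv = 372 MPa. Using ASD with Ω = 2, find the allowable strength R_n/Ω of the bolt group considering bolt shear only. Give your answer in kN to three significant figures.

1280 kN

A_b = π × 27² / 4 = 572.6 mm².
R_n = F_nv · A_b · n · n_s = 372 × 572.6 × 12 × 1 / 1000 = 2556 kN.
Allowable strength R_n/Ω = 2556 / 2 = 1280 kN.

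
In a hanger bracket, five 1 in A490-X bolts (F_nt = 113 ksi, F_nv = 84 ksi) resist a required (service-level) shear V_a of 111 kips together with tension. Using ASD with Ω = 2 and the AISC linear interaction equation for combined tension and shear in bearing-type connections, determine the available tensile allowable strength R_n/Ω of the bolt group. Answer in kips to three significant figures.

139 kips

A_b = π·1²/4 = 0.7854 in²; f_rv = 111 / (5 × 0.7854) = 28.27 ksi.
F'_nt = 1.3 F_nt − (Ω F_nt / F_nv) f_rv = 1.3·113 − (2·113/84)·28.27 = 70.85 ksi, capped at F_nt → F'_nt = 70.85 ksi.
R_n = F'_nt · A_b · n = 70.85 × 0.7854 × 5 = 278.2 kips.
Allowable strength R_n/Ω = 278.2 / 2 = 139 kips.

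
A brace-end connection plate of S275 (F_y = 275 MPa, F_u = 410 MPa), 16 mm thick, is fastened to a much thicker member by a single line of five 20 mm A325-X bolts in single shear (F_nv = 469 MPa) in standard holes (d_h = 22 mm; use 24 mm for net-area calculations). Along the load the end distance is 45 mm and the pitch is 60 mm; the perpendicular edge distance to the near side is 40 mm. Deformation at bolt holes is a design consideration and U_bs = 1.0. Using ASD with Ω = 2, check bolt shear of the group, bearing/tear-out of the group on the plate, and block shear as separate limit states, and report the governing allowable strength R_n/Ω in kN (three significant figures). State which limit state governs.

Bolt shear: A_b = π·20²/4 = 314.2 mm²; R_n = 469 × 314.2 × 5 × 1 / 1000 = 736.7 kN → 736.7 / 2 = 368 kN.
Bearing: edge l_c = 34, r_n = 267.6 kN; interior l_c = 38, r_n = 299.1 kN; R_n = 267.6 + 4·299.1 = 1464 kN → 732 kN.
Block shear: A_gv = 4560, A_nv = 2832, A_nt = 448 mm²; R_n = min(0.6F_uA_nv, 0.6F_yA_gv) + U_bs·F_u·A_nt = 880.4 kN → 440 kN.
Bolt shear governs: 368 kN.

368 kN (bolt shear governs)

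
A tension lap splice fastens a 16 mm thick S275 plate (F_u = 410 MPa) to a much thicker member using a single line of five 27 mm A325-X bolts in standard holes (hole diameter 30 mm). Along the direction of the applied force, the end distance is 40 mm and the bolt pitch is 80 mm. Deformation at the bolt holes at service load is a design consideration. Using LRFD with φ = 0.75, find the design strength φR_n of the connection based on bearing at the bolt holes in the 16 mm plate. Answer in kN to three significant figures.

1330 kN

Per bolt r_n = 1.2 l_c t F_u ≤ 2.4 d t F_u; upper limit = 2.4 × 27 × 16 × 410 / 1000 = 425.1 kN.
Edge bolt: l_c = 40 − 30/2 = 25 mm → 1.2 × 25 × 16 × 410 / 1000 = 196.8 → r_n = 196.8 kN.
Interior bolts: l_c = 80 − 30 = 50 mm → 1.2 × 50 × 16 × 410 / 1000 = 393.6 → r_n = 393.6 kN.
R_n = 1 × 196.8 + 4 × 393.6 = 1771 kN.
Design strength φR_n = 0.75 × 1771 = 1330 kN.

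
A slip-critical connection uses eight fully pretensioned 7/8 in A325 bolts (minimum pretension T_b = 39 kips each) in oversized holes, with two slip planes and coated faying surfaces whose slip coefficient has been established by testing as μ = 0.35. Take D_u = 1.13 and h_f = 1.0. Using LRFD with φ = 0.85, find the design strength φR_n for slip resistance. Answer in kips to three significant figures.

R_n = μ · D_u · h_f · T_b · n_s · n_b = 0.35 × 1.13 × 1.0 × 39 × 2 × 8 = 246.8 kips.
Design strength φR_n = 0.85 × 246.8 = 210 kips.

210 kips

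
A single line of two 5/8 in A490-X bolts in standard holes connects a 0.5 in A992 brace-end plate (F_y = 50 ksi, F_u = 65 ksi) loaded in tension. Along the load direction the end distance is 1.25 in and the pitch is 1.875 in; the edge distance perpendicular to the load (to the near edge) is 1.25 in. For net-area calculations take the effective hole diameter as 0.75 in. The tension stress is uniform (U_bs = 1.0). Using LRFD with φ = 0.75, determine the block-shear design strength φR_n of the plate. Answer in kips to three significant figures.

50.6 kips

Shear plane L_v = 1.25 + 1·1.875 = 3.125 in; A_gv = 3.125 × 0.5 = 1.562 in².
A_nv = (3.125 − 1.5·0.75) × 0.5 = 1 in².
A_nt = (1.25 − 0.5·0.75) × 0.5 = 0.4375 in².
0.6 F_u A_nv = 39 kips; 0.6 F_y A_gv = 46.88 kips → shear rupture governs the shear term.
R_n = 39 + 1.0 × 65 × 0.4375 = 67.44 kips.
Design strength φR_n = 0.75 × 67.44 = 50.6 kips.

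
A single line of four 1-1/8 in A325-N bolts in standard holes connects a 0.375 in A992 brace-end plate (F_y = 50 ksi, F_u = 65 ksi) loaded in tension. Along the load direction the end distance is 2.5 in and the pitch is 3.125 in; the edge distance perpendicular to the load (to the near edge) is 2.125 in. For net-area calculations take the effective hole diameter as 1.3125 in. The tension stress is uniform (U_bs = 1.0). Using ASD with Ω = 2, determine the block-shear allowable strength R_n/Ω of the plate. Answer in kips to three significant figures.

71.1 kips

Shear plane L_v = 2.5 + 3·3.125 = 11.88 in; A_gv = 11.88 × 0.375 = 4.453 in².
A_nv = (11.88 − 3.5·1.3125) × 0.375 = 2.73 in².
A_nt = (2.125 − 0.5·1.3125) × 0.375 = 0.5508 in².
0.6 F_u A_nv = 106.5 kips; 0.6 F_y A_gv = 133.6 kips → shear rupture governs the shear term.
R_n = 106.5 + 1.0 × 65 × 0.5508 = 142.3 kips.
Allowable strength R_n/Ω = 142.3 / 2 = 71.1 kips.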